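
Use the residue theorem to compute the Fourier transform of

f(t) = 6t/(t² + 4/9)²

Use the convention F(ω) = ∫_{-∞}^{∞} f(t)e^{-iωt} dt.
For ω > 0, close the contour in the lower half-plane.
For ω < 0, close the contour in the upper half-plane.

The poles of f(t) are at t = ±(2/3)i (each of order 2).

Let g(z) = f(z)e^{-iωz}; for large |z| the factor e^{-iωz} decays in the lower half-plane when ω > 0 and in the upper half-plane when ω < 0.

Case ω > 0 (lower half-plane, clockwise contour ⇒ F(ω) = -2πi·ΣRes):
  Res_{z = - \frac{2 i}{3}} g(z) = \frac{9 \omega e^{- \frac{2 \omega}{3}}}{4} (pole of order 2)
  F(ω) = -2πi·ΣRes = - \frac{9 i \pi \omega e^{- \frac{2 \omega}{3}}}{2}

Case ω < 0 (upper half-plane, counterclockwise contour ⇒ F(ω) = +2πi·ΣRes):
  Res_{z = \frac{2 i}{3}} g(z) = - \frac{9 \omega e^{\frac{2 \omega}{3}}}{4} (pole of order 2)
  F(ω) = 2πi·ΣRes = - \frac{9 i \pi \omega e^{\frac{2 \omega}{3}}}{2}

Both cases combine into a single formula in |ω|:

F(ω) = - \frac{9 i \pi \omega e^{- \frac{2 \left|{\omega}\right|}{3}}}{2}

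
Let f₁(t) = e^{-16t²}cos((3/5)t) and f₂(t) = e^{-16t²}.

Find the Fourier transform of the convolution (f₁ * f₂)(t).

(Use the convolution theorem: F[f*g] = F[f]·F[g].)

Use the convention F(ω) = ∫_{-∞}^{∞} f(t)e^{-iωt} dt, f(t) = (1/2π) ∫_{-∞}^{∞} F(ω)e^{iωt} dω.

F[f₁*f₂](ω) = \frac{\pi \left(e^{\frac{3 \omega}{80}} + 1\right) e^{- \frac{\omega^{2}}{32} - \frac{3 \omega}{160} - \frac{9}{1600}}}{32}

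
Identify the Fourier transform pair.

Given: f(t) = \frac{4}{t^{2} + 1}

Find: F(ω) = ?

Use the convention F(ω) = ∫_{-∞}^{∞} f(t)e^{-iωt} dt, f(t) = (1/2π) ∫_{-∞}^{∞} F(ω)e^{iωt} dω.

F(ω) = 4 \pi e^{- \left|{\omega}\right|}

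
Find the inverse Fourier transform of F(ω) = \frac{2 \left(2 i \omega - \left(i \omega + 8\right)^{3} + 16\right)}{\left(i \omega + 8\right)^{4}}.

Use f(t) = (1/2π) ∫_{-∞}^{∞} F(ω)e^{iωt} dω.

f(t) = 2 \left(t^{2} - 1\right) e^{- 8 t} u\left(t\right)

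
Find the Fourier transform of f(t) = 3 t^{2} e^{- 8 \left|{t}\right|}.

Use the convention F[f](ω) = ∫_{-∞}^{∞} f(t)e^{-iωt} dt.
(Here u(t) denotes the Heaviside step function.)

F(ω) = \frac{96 \left(64 - 3 \omega^{2}\right)}{\left(\omega^{2} + 64\right)^{3}}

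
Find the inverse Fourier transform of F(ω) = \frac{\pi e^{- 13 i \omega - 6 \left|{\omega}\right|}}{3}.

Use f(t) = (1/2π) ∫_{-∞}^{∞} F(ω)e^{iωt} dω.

f(t) = \frac{2}{\left(t - 13\right)^{2} + 36}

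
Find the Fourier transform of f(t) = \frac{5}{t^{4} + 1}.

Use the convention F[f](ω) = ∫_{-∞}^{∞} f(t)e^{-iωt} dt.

F(ω) = 5 \pi e^{- \frac{\sqrt{2} \left|{\omega}\right|}{2}} \sin{\left(\frac{\sqrt{2} \left|{\omega}\right|}{2} + \frac{\pi}{4} \right)}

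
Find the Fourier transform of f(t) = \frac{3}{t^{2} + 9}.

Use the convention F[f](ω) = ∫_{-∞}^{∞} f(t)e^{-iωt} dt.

F(ω) = \pi e^{- 3 \left|{\omega}\right|}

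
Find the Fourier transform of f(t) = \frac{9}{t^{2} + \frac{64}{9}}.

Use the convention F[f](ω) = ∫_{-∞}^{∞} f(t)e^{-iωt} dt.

F(ω) = \frac{27 \pi e^{- \frac{8 \left|{\omega}\right|}{3}}}{8}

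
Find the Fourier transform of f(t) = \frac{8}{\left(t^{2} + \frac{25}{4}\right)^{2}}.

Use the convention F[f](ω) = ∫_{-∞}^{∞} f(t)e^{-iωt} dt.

F(ω) = \frac{16 \pi \left(5 \left|{\omega}\right| + 2\right) e^{- \frac{5 \left|{\omega}\right|}{2}}}{125}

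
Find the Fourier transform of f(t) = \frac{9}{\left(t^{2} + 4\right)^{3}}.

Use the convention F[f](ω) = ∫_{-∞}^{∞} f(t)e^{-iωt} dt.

F(ω) = \frac{9 \pi \left(4 \omega^{2} + 6 \left|{\omega}\right| + 3\right) e^{- 2 \left|{\omega}\right|}}{256}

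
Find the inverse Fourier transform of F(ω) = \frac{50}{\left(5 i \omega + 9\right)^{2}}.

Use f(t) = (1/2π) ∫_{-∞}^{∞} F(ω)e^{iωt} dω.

f(t) = 2 t e^{- \frac{9 t}{5}} u\left(t\right)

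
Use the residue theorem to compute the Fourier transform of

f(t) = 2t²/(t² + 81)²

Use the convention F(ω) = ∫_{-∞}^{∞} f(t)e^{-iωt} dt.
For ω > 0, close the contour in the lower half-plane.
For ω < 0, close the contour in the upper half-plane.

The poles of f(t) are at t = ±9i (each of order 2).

Let g(z) = f(z)e^{-iωz}; for large |z| the factor e^{-iωz} decays in the lower half-plane when ω > 0 and in the upper half-plane when ω < 0.

Case ω > 0 (lower half-plane, clockwise contour ⇒ F(ω) = -2πi·ΣRes):
  Res_{z = - 9 i} g(z) = \frac{i \left(1 - 9 \omega\right) e^{- 9 \omega}}{18} (pole of order 2)
  F(ω) = -2πi·ΣRes = \frac{\pi \left(1 - 9 \omega\right) e^{- 9 \omega}}{9}

Case ω < 0 (upper half-plane, counterclockwise contour ⇒ F(ω) = +2πi·ΣRes):
  Res_{z = 9 i} g(z) = \frac{i \left(- 9 \omega - 1\right) e^{9 \omega}}{18} (pole of order 2)
  F(ω) = 2πi·ΣRes = \frac{\pi \left(9 \omega + 1\right) e^{9 \omega}}{9}

Both cases combine into a single formula in |ω|:

F(ω) = \frac{\pi \left(1 - 9 \left|{\omega}\right|\right) e^{- 9 \left|{\omega}\right|}}{9}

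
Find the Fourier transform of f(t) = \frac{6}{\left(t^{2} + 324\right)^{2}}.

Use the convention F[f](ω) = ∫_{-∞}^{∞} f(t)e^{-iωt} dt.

F(ω) = \frac{\pi \left(18 \left|{\omega}\right| + 1\right) e^{- 18 \left|{\omega}\right|}}{1944}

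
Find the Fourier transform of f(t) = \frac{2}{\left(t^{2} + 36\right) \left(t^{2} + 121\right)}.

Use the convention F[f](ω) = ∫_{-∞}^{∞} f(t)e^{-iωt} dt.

F(ω) = \frac{\pi \left(11 e^{5 \left|{\omega}\right|} - 6\right) e^{- 11 \left|{\omega}\right|}}{2805}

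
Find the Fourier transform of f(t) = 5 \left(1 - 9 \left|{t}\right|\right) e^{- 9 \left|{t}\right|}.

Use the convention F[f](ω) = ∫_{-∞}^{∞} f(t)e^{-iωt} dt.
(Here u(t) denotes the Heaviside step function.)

F(ω) = \frac{180 \omega^{2}}{\left(\omega^{2} + 81\right)^{2}}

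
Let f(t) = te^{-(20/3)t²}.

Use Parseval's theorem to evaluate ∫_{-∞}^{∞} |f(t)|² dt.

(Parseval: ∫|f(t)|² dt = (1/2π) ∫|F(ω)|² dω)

∫|f(t)|² dt = \frac{3 \sqrt{30} \sqrt{\pi}}{1600}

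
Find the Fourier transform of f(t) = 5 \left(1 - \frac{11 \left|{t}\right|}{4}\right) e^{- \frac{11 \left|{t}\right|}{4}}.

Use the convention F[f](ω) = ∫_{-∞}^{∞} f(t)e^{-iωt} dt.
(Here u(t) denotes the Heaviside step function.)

F(ω) = \frac{14080 \omega^{2}}{\left(16 \omega^{2} + 121\right)^{2}}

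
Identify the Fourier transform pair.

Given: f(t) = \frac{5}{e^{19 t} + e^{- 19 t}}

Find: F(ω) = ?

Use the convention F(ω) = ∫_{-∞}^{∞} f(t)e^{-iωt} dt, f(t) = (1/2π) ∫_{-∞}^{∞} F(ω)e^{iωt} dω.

F(ω) = \frac{5 \pi}{38 \cosh{\left(\frac{\pi \omega}{38} \right)}}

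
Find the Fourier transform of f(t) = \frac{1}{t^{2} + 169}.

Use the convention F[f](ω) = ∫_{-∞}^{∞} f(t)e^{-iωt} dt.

F(ω) = \frac{\pi e^{- 13 \left|{\omega}\right|}}{13}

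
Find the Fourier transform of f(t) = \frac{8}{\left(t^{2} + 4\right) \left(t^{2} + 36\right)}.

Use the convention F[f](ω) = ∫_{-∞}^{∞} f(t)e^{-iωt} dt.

F(ω) = \frac{\pi \left(3 e^{4 \left|{\omega}\right|} - 1\right) e^{- 6 \left|{\omega}\right|}}{24}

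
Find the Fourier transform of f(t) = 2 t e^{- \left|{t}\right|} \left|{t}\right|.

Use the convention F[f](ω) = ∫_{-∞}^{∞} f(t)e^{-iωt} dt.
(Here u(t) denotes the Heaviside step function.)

F(ω) = \frac{8 i \omega \left(\omega^{2} - 3\right)}{\left(\omega^{2} + 1\right)^{3}}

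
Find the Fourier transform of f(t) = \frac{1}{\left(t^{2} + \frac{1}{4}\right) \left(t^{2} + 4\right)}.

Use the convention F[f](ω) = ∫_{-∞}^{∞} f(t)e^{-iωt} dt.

F(ω) = - \frac{2 \pi e^{- 2 \left|{\omega}\right|}}{15} + \frac{8 \pi e^{- \frac{\left|{\omega}\right|}{2}}}{15}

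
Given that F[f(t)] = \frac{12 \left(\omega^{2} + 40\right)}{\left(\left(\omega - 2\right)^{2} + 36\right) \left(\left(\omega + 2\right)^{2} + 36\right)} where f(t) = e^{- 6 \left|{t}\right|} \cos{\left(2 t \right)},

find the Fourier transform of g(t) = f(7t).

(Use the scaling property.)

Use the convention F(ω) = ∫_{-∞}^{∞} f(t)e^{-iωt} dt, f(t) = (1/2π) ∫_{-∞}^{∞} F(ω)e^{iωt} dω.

F[g](ω) = \frac{84 \left(\omega^{2} + 1960\right)}{\omega^{4} + 3136 \omega^{2} + 3841600}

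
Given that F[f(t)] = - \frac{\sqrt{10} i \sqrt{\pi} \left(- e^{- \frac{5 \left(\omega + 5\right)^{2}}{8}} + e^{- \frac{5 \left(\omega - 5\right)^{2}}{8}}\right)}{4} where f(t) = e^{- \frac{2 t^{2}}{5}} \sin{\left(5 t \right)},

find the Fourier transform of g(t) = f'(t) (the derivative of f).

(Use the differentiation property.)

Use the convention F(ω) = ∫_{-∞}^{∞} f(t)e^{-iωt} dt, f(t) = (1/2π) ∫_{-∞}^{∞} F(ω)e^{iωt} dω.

F[g](ω) = \frac{\sqrt{10} \sqrt{\pi} \omega \left(e^{\frac{25 \omega}{2}} - 1\right) e^{- \frac{5 \omega^{2}}{8} - \frac{25 \omega}{4} - \frac{125}{8}}}{4}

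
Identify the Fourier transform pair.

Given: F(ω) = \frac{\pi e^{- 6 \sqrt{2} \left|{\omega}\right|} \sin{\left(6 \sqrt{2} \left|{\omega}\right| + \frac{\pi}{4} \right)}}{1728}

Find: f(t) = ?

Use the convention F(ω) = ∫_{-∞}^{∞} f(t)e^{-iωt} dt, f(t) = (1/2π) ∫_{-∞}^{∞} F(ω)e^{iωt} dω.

f(t) = \frac{1}{t^{4} + 20736}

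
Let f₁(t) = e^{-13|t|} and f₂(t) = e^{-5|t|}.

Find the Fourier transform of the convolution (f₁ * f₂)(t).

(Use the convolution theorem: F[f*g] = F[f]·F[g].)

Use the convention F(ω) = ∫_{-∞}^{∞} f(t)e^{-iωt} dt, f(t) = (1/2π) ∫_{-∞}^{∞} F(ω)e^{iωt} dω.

F[f₁*f₂](ω) = \frac{260}{\left(\omega^{2} + 25\right) \left(\omega^{2} + 169\right)}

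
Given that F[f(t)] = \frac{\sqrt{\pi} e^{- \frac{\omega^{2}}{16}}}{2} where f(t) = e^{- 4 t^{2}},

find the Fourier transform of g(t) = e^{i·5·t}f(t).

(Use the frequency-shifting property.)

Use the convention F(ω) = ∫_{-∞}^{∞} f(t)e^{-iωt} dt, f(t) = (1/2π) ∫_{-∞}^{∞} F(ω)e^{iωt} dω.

F[g](ω) = \frac{\sqrt{\pi} e^{- \frac{\left(\omega - 5\right)^{2}}{16}}}{2}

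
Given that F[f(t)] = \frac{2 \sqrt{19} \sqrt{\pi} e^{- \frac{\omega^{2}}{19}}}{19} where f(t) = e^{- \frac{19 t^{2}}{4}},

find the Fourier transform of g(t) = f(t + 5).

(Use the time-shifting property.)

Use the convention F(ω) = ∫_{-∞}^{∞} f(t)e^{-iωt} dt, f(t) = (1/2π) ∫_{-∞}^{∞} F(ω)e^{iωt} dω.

F[g](ω) = \frac{2 \sqrt{19} \sqrt{\pi} e^{\frac{\omega \left(- \omega + 95 i\right)}{19}}}{19}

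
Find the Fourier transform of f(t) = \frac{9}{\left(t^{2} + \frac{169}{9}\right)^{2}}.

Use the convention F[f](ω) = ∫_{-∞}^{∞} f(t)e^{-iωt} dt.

F(ω) = \frac{81 \pi \left(13 \left|{\omega}\right| + 3\right) e^{- \frac{13 \left|{\omega}\right|}{3}}}{4394}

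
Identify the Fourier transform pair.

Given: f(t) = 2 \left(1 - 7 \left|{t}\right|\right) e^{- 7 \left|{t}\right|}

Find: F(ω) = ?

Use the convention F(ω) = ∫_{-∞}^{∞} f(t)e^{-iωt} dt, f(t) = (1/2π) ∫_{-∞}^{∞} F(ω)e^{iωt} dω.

F(ω) = \frac{56 \omega^{2}}{\left(\omega^{2} + 49\right)^{2}}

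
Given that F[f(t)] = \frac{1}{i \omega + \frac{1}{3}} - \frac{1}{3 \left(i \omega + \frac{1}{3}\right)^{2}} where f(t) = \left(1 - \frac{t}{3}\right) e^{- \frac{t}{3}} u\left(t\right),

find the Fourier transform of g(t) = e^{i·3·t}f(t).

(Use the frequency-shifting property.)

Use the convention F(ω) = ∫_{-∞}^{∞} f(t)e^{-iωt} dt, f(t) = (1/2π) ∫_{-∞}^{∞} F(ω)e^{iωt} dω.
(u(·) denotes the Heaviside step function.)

F[g](ω) = \frac{9 i \left(3 - \omega\right)}{9 \omega^{2} - 6 \omega \left(9 + i\right) + 80 + 18 i}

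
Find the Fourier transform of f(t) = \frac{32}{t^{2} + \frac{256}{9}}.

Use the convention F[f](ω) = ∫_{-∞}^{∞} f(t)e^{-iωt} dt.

F(ω) = 6 \pi e^{- \frac{16 \left|{\omega}\right|}{3}}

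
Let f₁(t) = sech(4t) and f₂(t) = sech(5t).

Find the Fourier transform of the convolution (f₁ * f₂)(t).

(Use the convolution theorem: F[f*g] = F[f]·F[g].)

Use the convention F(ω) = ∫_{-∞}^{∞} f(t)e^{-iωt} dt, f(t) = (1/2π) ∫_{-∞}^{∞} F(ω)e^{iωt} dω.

F[f₁*f₂](ω) = \frac{\pi^{2}}{20 \cosh{\left(\frac{\pi \omega}{10} \right)} \cosh{\left(\frac{\pi \omega}{8} \right)}}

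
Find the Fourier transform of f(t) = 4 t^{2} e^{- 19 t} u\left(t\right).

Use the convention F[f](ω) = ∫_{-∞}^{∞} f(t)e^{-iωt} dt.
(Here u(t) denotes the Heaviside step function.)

F(ω) = \frac{8}{\left(i \omega + 19\right)^{3}}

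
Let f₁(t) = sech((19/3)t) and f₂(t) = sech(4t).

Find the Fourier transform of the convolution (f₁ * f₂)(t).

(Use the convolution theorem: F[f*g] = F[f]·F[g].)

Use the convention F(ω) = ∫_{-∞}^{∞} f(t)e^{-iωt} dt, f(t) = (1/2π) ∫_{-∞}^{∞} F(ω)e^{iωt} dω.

F[f₁*f₂](ω) = \frac{3 \pi^{2}}{76 \cosh{\left(\frac{3 \pi \omega}{38} \right)} \cosh{\left(\frac{\pi \omega}{8} \right)}}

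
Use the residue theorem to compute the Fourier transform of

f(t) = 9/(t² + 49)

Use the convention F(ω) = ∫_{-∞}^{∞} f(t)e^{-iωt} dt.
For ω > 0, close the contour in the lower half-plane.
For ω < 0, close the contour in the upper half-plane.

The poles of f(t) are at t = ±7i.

Let g(z) = f(z)e^{-iωz}; for large |z| the factor e^{-iωz} decays in the lower half-plane when ω > 0 and in the upper half-plane when ω < 0.

Case ω > 0 (lower half-plane, clockwise contour ⇒ F(ω) = -2πi·ΣRes):
  Res_{z = - 7 i} g(z) = \frac{9 i e^{- 7 \omega}}{14}
  F(ω) = -2πi·ΣRes = \frac{9 \pi e^{- 7 \omega}}{7}

Case ω < 0 (upper half-plane, counterclockwise contour ⇒ F(ω) = +2πi·ΣRes):
  Res_{z = 7 i} g(z) = - \frac{9 i e^{7 \omega}}{14}
  F(ω) = 2πi·ΣRes = \frac{9 \pi e^{7 \omega}}{7}

Both cases combine into a single formula in |ω|:

F(ω) = \frac{9 \pi e^{- 7 \left|{\omega}\right|}}{7}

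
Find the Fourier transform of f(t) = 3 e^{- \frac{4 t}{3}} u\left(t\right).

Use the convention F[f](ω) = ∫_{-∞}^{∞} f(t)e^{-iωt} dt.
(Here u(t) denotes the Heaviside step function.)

F(ω) = \frac{9}{3 i \omega + 4}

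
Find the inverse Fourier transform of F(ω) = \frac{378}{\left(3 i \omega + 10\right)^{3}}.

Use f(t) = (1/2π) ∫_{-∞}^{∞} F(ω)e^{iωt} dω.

f(t) = 7 t^{2} e^{- \frac{10 t}{3}} u\left(t\right)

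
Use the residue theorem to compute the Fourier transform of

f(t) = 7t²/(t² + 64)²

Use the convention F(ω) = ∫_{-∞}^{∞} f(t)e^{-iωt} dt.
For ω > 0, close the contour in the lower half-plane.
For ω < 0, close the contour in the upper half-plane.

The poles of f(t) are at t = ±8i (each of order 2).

Let g(z) = f(z)e^{-iωz}; for large |z| the factor e^{-iωz} decays in the lower half-plane when ω > 0 and in the upper half-plane when ω < 0.

Case ω > 0 (lower half-plane, clockwise contour ⇒ F(ω) = -2πi·ΣRes):
  Res_{z = - 8 i} g(z) = \frac{7 i \left(1 - 8 \omega\right) e^{- 8 \omega}}{32} (pole of order 2)
  F(ω) = -2πi·ΣRes = \frac{7 \pi \left(1 - 8 \omega\right) e^{- 8 \omega}}{16}

Case ω < 0 (upper half-plane, counterclockwise contour ⇒ F(ω) = +2πi·ΣRes):
  Res_{z = 8 i} g(z) = \frac{7 i \left(- 8 \omega - 1\right) e^{8 \omega}}{32} (pole of order 2)
  F(ω) = 2πi·ΣRes = \frac{7 \pi \left(8 \omega + 1\right) e^{8 \omega}}{16}

Both cases combine into a single formula in |ω|:

F(ω) = \frac{7 \pi \left(1 - 8 \left|{\omega}\right|\right) e^{- 8 \left|{\omega}\right|}}{16}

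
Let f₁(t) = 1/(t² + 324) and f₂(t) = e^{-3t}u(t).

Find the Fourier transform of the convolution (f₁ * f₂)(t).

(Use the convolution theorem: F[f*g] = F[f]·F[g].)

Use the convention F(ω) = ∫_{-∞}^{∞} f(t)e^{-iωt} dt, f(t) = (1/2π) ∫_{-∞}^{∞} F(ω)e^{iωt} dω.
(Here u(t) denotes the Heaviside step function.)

F[f₁*f₂](ω) = \frac{\pi e^{- 18 \left|{\omega}\right|}}{18 \left(i \omega + 3\right)}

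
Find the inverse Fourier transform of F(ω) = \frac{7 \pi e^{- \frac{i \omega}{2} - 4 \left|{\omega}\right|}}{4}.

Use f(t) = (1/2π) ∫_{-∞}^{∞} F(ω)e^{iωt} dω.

f(t) = \frac{7}{\left(t - \frac{1}{2}\right)^{2} + 16}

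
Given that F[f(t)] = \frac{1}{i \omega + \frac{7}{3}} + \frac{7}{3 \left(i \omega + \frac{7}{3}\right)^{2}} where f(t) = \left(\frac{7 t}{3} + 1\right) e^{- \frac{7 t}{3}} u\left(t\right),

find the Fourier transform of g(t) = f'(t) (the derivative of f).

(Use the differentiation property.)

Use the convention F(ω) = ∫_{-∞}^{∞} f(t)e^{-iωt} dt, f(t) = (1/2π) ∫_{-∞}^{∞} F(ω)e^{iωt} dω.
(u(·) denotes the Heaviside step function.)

F[g](ω) = \frac{3 \omega \left(3 \omega - 14 i\right)}{9 \omega^{2} - 42 i \omega - 49}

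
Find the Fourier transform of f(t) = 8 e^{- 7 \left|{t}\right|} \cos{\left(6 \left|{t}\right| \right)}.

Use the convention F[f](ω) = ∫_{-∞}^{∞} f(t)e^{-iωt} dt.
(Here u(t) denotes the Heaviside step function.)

F(ω) = \frac{112 \left(\omega^{2} + 85\right)}{\omega^{4} + 26 \omega^{2} + 7225}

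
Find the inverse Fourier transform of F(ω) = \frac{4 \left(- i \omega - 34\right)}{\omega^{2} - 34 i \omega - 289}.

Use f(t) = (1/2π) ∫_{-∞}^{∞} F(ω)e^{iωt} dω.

f(t) = 4 \left(17 t + 1\right) e^{- 17 t} u\left(t\right)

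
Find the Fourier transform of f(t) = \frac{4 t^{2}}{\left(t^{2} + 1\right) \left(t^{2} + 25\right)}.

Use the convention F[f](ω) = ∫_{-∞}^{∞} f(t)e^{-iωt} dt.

F(ω) = \frac{\pi \left(5 - e^{4 \left|{\omega}\right|}\right) e^{- 5 \left|{\omega}\right|}}{6}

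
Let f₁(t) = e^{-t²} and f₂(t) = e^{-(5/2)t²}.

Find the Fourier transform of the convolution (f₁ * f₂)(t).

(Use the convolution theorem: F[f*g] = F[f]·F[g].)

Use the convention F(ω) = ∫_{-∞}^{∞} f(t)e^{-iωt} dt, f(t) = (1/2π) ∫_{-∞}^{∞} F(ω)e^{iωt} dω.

F[f₁*f₂](ω) = \frac{\sqrt{10} \pi e^{- \frac{7 \omega^{2}}{20}}}{5}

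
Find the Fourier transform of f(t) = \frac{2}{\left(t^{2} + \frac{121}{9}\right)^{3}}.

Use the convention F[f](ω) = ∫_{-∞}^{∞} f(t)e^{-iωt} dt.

F(ω) = \frac{27 \pi \left(121 \omega^{2} + 99 \left|{\omega}\right| + 27\right) e^{- \frac{11 \left|{\omega}\right|}{3}}}{644204}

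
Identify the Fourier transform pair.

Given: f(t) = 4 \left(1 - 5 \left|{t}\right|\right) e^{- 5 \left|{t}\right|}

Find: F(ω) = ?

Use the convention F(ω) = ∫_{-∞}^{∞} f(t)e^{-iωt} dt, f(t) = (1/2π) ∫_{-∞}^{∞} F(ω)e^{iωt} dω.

F(ω) = \frac{80 \omega^{2}}{\left(\omega^{2} + 25\right)^{2}}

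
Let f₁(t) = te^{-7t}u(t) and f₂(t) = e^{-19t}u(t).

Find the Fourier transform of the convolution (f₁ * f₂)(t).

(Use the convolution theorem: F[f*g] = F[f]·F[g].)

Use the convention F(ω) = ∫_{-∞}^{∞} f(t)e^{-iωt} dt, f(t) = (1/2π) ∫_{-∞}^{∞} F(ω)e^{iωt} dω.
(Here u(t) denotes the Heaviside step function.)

F[f₁*f₂](ω) = \frac{1}{\left(i \omega + 7\right)^{2} \left(i \omega + 19\right)}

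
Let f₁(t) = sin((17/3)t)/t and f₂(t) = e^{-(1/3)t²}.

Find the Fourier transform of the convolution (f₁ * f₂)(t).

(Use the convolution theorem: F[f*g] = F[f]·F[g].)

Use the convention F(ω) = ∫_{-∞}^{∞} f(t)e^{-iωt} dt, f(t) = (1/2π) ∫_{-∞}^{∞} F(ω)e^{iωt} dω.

F[f₁*f₂](ω) = \begin{cases} \sqrt{3} \pi^{\frac{3}{2}} e^{- \frac{3 \omega^{2}}{4}} & \text{for}\: \omega > - \frac{17}{3} \wedge \omega < \frac{17}{3} \\0 & \text{otherwise} \end{cases}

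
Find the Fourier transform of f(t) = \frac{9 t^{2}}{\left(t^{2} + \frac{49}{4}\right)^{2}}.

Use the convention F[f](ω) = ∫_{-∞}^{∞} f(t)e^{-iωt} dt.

F(ω) = \frac{9 \pi \left(2 - 7 \left|{\omega}\right|\right) e^{- \frac{7 \left|{\omega}\right|}{2}}}{14}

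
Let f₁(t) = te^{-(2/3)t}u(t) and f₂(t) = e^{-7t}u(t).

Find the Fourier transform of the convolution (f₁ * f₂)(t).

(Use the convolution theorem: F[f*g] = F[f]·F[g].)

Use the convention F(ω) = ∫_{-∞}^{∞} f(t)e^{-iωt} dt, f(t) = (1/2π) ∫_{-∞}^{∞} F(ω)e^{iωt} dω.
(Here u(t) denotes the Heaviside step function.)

F[f₁*f₂](ω) = \frac{9}{\left(i \omega + 7\right) \left(3 i \omega + 2\right)^{2}}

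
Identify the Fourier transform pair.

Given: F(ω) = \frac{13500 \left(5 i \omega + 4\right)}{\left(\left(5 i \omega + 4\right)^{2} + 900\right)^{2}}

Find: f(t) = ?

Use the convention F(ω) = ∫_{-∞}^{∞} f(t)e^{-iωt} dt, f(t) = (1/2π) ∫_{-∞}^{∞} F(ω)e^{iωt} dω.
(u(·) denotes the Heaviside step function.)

f(t) = 9 t e^{- \frac{4 t}{5}} \sin{\left(6 t \right)} u\left(t\right)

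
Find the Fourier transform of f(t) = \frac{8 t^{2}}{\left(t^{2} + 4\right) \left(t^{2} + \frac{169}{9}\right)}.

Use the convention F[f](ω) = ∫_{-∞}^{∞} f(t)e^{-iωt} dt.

F(ω) = - \frac{144 \pi e^{- 2 \left|{\omega}\right|}}{133} + \frac{312 \pi e^{- \frac{13 \left|{\omega}\right|}{3}}}{133}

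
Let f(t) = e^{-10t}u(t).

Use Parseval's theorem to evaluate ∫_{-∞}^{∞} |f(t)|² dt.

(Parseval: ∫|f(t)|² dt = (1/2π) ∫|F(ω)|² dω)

∫|f(t)|² dt = \frac{1}{20}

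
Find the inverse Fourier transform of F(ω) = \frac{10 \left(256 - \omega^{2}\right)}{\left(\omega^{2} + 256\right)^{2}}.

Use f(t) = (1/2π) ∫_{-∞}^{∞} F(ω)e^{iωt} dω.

f(t) = 5 e^{- 16 \left|{t}\right|} \left|{t}\right|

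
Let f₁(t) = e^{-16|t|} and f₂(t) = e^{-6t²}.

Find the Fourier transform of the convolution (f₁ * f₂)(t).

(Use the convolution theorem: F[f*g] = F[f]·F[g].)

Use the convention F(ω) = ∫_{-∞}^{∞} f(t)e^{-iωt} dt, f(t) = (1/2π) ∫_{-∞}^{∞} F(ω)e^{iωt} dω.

F[f₁*f₂](ω) = \frac{16 \sqrt{6} \sqrt{\pi} e^{- \frac{\omega^{2}}{24}}}{3 \left(\omega^{2} + 256\right)}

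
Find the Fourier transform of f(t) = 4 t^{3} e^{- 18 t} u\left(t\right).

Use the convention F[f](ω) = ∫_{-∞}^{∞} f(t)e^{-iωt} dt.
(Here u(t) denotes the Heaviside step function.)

F(ω) = \frac{24}{\left(i \omega + 18\right)^{4}}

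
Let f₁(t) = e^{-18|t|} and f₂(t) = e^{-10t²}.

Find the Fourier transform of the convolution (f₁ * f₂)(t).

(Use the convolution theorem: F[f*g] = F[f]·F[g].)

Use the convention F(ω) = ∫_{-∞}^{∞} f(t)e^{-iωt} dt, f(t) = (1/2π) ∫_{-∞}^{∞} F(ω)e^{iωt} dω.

F[f₁*f₂](ω) = \frac{18 \sqrt{10} \sqrt{\pi} e^{- \frac{\omega^{2}}{40}}}{5 \left(\omega^{2} + 324\right)}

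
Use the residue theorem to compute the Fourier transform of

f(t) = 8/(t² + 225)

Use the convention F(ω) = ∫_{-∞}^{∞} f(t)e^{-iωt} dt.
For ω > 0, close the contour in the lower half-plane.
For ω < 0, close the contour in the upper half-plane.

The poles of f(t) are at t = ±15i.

Let g(z) = f(z)e^{-iωz}; for large |z| the factor e^{-iωz} decays in the lower half-plane when ω > 0 and in the upper half-plane when ω < 0.

Case ω > 0 (lower half-plane, clockwise contour ⇒ F(ω) = -2πi·ΣRes):
  Res_{z = - 15 i} g(z) = \frac{4 i e^{- 15 \omega}}{15}
  F(ω) = -2πi·ΣRes = \frac{8 \pi e^{- 15 \omega}}{15}

Case ω < 0 (upper half-plane, counterclockwise contour ⇒ F(ω) = +2πi·ΣRes):
  Res_{z = 15 i} g(z) = - \frac{4 i e^{15 \omega}}{15}
  F(ω) = 2πi·ΣRes = \frac{8 \pi e^{15 \omega}}{15}

Both cases combine into a single formula in |ω|:

F(ω) = \frac{8 \pi e^{- 15 \left|{\omega}\right|}}{15}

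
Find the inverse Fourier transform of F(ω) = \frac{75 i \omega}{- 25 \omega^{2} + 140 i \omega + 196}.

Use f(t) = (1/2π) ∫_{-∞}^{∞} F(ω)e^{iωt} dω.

f(t) = 3 \left(1 - \frac{14 t}{5}\right) e^{- \frac{14 t}{5}} u\left(t\right)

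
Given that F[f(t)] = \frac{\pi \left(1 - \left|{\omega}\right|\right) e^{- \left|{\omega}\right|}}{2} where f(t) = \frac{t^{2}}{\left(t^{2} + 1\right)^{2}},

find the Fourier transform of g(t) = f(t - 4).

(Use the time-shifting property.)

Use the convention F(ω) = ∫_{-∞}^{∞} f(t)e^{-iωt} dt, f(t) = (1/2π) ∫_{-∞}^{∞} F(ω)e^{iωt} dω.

F[g](ω) = \frac{\pi \left(1 - \left|{\omega}\right|\right) e^{- 4 i \omega - \left|{\omega}\right|}}{2}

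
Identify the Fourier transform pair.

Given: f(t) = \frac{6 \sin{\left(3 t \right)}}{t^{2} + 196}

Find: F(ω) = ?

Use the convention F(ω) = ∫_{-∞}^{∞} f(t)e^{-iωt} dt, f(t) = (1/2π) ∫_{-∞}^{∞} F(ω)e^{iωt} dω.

F(ω) = \frac{3 i \pi e^{- 14 \left|{\omega + 3}\right|}}{14} - \frac{3 i \pi e^{- 14 \left|{\omega - 3}\right|}}{14}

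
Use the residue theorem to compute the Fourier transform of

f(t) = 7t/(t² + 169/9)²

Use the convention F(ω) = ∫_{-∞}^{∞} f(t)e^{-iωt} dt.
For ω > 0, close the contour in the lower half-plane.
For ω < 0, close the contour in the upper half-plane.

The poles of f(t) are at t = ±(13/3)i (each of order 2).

Let g(z) = f(z)e^{-iωz}; for large |z| the factor e^{-iωz} decays in the lower half-plane when ω > 0 and in the upper half-plane when ω < 0.

Case ω > 0 (lower half-plane, clockwise contour ⇒ F(ω) = -2πi·ΣRes):
  Res_{z = - \frac{13 i}{3}} g(z) = \frac{21 \omega e^{- \frac{13 \omega}{3}}}{52} (pole of order 2)
  F(ω) = -2πi·ΣRes = - \frac{21 i \pi \omega e^{- \frac{13 \omega}{3}}}{26}

Case ω < 0 (upper half-plane, counterclockwise contour ⇒ F(ω) = +2πi·ΣRes):
  Res_{z = \frac{13 i}{3}} g(z) = - \frac{21 \omega e^{\frac{13 \omega}{3}}}{52} (pole of order 2)
  F(ω) = 2πi·ΣRes = - \frac{21 i \pi \omega e^{\frac{13 \omega}{3}}}{26}

Both cases combine into a single formula in |ω|:

F(ω) = - \frac{21 i \pi \omega e^{- \frac{13 \left|{\omega}\right|}{3}}}{26}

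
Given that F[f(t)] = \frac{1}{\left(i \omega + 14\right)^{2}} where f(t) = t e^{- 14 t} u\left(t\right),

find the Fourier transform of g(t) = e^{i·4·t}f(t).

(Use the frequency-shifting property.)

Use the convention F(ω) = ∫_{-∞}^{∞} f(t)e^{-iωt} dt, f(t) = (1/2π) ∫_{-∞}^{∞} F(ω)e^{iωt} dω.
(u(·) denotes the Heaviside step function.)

F[g](ω) = \frac{1}{\left(i \left(\omega - 4\right) + 14\right)^{2}}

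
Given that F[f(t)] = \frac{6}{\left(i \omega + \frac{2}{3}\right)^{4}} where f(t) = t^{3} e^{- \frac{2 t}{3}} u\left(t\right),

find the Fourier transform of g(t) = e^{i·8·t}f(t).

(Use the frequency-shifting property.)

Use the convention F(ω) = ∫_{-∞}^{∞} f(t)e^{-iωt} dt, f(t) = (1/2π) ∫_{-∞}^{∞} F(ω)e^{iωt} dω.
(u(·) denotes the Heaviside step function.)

F[g](ω) = \frac{486}{\left(3 i \left(\omega - 8\right) + 2\right)^{4}}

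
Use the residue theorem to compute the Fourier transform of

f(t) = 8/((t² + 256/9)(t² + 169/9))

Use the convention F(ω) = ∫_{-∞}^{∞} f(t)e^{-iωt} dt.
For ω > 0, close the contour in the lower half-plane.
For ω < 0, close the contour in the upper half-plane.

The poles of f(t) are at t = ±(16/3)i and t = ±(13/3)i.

Let g(z) = f(z)e^{-iωz}; for large |z| the factor e^{-iωz} decays in the lower half-plane when ω > 0 and in the upper half-plane when ω < 0.

Case ω > 0 (lower half-plane, clockwise contour ⇒ F(ω) = -2πi·ΣRes):
  Res_{z = - \frac{16 i}{3}} g(z) = - \frac{9 i e^{- \frac{16 \omega}{3}}}{116}
  Res_{z = - \frac{13 i}{3}} g(z) = \frac{36 i e^{- \frac{13 \omega}{3}}}{377}
  F(ω) = -2πi·ΣRes = \frac{9 \pi \left(16 e^{\omega} - 13\right) e^{- \frac{16 \omega}{3}}}{754}

Case ω < 0 (upper half-plane, counterclockwise contour ⇒ F(ω) = +2πi·ΣRes):
  Res_{z = \frac{16 i}{3}} g(z) = \frac{9 i e^{\frac{16 \omega}{3}}}{116}
  Res_{z = \frac{13 i}{3}} g(z) = - \frac{36 i e^{\frac{13 \omega}{3}}}{377}
  F(ω) = 2πi·ΣRes = \frac{9 \pi \left(16 - 13 e^{\omega}\right) e^{\frac{13 \omega}{3}}}{754}

Both cases combine into a single formula in |ω|:

F(ω) = \frac{9 \pi \left(16 e^{\left|{\omega}\right|} - 13\right) e^{- \frac{16 \left|{\omega}\right|}{3}}}{754}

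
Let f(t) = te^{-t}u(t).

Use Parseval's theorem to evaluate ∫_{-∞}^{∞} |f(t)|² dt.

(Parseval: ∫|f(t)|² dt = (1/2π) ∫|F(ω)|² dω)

∫|f(t)|² dt = \frac{1}{4}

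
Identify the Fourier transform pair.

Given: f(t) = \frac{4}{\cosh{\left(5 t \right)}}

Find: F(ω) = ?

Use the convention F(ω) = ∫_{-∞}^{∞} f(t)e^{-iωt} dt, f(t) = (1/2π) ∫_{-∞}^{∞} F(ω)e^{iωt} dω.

F(ω) = \frac{4 \pi}{5 \cosh{\left(\frac{\pi \omega}{10} \right)}}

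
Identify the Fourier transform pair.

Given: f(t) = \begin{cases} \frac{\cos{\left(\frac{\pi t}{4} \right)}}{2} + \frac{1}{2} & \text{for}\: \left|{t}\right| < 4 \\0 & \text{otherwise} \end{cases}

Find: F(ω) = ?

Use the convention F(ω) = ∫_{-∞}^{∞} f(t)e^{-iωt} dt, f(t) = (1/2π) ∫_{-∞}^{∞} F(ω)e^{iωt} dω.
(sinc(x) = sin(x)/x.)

F(ω) = - \frac{4 \pi^{2} \operatorname{sinc}{\left(4 \omega \right)}}{16 \omega^{2} - \pi^{2}}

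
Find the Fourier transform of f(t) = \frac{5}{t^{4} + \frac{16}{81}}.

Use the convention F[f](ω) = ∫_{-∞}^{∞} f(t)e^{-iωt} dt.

F(ω) = \frac{135 \pi e^{- \frac{\sqrt{2} \left|{\omega}\right|}{3}} \sin{\left(\frac{\sqrt{2} \left|{\omega}\right|}{3} + \frac{\pi}{4} \right)}}{8}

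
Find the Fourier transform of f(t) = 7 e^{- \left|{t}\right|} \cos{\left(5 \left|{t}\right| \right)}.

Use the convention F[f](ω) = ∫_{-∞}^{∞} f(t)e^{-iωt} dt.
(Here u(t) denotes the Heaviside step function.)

F(ω) = \frac{14 \left(\omega^{2} + 26\right)}{\omega^{4} - 48 \omega^{2} + 676}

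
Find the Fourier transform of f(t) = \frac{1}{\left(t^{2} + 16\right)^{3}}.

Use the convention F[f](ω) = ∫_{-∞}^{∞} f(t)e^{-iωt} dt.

F(ω) = \frac{\pi \left(16 \omega^{2} + 12 \left|{\omega}\right| + 3\right) e^{- 4 \left|{\omega}\right|}}{8192}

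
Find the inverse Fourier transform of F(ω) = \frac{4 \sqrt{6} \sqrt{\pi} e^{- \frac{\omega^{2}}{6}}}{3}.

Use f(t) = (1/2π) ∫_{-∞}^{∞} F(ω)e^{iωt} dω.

f(t) = 4 e^{- \frac{3 t^{2}}{2}}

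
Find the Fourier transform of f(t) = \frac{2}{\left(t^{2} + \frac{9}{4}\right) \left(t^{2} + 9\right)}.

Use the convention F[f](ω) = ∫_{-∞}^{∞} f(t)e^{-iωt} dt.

F(ω) = - \frac{8 \pi e^{- 3 \left|{\omega}\right|}}{81} + \frac{16 \pi e^{- \frac{3 \left|{\omega}\right|}{2}}}{81}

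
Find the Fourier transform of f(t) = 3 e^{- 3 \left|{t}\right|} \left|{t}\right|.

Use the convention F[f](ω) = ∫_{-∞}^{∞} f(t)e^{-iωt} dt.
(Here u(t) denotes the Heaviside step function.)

F(ω) = \frac{6 \left(9 - \omega^{2}\right)}{\left(\omega^{2} + 9\right)^{2}}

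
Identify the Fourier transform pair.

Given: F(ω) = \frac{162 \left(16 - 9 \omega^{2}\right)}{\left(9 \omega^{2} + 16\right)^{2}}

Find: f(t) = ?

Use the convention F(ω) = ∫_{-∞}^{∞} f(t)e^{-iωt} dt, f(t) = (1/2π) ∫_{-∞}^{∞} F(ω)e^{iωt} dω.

f(t) = 9 e^{- \frac{4 \left|{t}\right|}{3}} \left|{t}\right|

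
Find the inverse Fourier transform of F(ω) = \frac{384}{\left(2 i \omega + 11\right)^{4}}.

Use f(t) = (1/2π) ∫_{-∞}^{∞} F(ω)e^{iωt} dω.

f(t) = 4 t^{3} e^{- \frac{11 t}{2}} u\left(t\right)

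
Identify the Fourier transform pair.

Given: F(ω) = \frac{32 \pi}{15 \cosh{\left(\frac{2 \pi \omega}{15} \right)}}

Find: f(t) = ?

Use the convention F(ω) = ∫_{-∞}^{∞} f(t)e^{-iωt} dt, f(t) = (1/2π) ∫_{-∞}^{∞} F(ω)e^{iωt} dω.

f(t) = \frac{8}{\cosh{\left(\frac{15 t}{4} \right)}}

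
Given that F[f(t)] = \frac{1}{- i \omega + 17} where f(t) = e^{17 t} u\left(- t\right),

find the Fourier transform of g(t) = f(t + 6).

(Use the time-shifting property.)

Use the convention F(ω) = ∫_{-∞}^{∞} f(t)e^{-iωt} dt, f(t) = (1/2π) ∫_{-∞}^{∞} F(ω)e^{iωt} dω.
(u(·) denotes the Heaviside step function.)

F[g](ω) = - \frac{e^{6 i \omega}}{i \omega - 17}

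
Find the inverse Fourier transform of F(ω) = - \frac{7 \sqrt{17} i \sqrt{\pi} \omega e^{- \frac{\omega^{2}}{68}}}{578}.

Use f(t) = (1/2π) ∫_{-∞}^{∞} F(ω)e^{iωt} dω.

f(t) = 7 t e^{- 17 t^{2}}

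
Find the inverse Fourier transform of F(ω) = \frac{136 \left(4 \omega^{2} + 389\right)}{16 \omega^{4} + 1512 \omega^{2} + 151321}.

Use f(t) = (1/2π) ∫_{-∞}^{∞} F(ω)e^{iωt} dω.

f(t) = 2 e^{- \frac{17 \left|{t}\right|}{2}} \cos{\left(5 \left|{t}\right| \right)}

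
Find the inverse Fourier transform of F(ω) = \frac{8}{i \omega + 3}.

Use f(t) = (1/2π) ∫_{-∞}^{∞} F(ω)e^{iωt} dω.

f(t) = 8 e^{- 3 t} u\left(t\right)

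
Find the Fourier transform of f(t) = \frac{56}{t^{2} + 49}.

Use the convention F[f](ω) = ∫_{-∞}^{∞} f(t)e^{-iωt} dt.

F(ω) = 8 \pi e^{- 7 \left|{\omega}\right|}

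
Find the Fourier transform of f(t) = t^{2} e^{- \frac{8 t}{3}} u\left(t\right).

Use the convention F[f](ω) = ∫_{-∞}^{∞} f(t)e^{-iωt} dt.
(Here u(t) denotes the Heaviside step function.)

F(ω) = \frac{54}{\left(3 i \omega + 8\right)^{3}}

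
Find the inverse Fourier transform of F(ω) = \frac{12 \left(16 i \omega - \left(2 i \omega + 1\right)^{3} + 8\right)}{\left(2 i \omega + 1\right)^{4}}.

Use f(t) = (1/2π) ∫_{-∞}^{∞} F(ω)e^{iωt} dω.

f(t) = 6 \left(t^{2} - 1\right) e^{- \frac{t}{2}} u\left(t\right)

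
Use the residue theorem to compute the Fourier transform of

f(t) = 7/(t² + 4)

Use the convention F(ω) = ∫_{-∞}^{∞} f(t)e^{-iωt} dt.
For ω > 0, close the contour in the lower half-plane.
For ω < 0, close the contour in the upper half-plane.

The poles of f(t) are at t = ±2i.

Let g(z) = f(z)e^{-iωz}; for large |z| the factor e^{-iωz} decays in the lower half-plane when ω > 0 and in the upper half-plane when ω < 0.

Case ω > 0 (lower half-plane, clockwise contour ⇒ F(ω) = -2πi·ΣRes):
  Res_{z = - 2 i} g(z) = \frac{7 i e^{- 2 \omega}}{4}
  F(ω) = -2πi·ΣRes = \frac{7 \pi e^{- 2 \omega}}{2}

Case ω < 0 (upper half-plane, counterclockwise contour ⇒ F(ω) = +2πi·ΣRes):
  Res_{z = 2 i} g(z) = - \frac{7 i e^{2 \omega}}{4}
  F(ω) = 2πi·ΣRes = \frac{7 \pi e^{2 \omega}}{2}

Both cases combine into a single formula in |ω|:

F(ω) = \frac{7 \pi e^{- 2 \left|{\omega}\right|}}{2}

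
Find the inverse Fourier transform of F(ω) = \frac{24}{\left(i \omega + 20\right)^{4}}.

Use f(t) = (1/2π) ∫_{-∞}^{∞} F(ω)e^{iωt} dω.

f(t) = 4 t^{3} e^{- 20 t} u\left(t\right)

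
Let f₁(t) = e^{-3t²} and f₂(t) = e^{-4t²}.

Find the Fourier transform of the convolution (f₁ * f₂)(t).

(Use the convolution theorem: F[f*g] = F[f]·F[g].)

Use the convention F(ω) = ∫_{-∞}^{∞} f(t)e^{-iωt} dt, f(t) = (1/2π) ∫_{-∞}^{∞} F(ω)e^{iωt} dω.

F[f₁*f₂](ω) = \frac{\sqrt{3} \pi e^{- \frac{7 \omega^{2}}{48}}}{6}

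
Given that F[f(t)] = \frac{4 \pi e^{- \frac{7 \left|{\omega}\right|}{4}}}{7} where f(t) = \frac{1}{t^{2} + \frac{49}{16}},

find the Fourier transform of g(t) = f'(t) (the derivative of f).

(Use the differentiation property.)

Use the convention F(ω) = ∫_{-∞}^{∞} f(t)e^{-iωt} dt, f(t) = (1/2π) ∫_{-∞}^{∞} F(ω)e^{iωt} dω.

F[g](ω) = \frac{4 i \pi \omega e^{- \frac{7 \left|{\omega}\right|}{4}}}{7}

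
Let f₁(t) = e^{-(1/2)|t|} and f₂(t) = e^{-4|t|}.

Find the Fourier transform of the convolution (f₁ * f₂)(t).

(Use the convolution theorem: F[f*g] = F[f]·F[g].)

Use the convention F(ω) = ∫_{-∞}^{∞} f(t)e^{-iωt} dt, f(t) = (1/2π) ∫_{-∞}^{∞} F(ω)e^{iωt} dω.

F[f₁*f₂](ω) = \frac{32}{\left(\omega^{2} + 16\right) \left(4 \omega^{2} + 1\right)}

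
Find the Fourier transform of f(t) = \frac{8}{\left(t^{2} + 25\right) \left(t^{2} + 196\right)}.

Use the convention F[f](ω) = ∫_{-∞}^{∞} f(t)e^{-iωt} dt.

F(ω) = \frac{4 \pi \left(14 e^{9 \left|{\omega}\right|} - 5\right) e^{- 14 \left|{\omega}\right|}}{5985}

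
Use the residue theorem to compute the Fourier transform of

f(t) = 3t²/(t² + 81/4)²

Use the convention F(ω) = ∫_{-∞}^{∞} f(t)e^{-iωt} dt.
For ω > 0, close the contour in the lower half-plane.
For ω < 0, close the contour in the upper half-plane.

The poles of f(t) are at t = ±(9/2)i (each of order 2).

Let g(z) = f(z)e^{-iωz}; for large |z| the factor e^{-iωz} decays in the lower half-plane when ω > 0 and in the upper half-plane when ω < 0.

Case ω > 0 (lower half-plane, clockwise contour ⇒ F(ω) = -2πi·ΣRes):
  Res_{z = - \frac{9 i}{2}} g(z) = \frac{i \left(2 - 9 \omega\right) e^{- \frac{9 \omega}{2}}}{12} (pole of order 2)
  F(ω) = -2πi·ΣRes = \frac{\pi \left(2 - 9 \omega\right) e^{- \frac{9 \omega}{2}}}{6}

Case ω < 0 (upper half-plane, counterclockwise contour ⇒ F(ω) = +2πi·ΣRes):
  Res_{z = \frac{9 i}{2}} g(z) = \frac{i \left(- 9 \omega - 2\right) e^{\frac{9 \omega}{2}}}{12} (pole of order 2)
  F(ω) = 2πi·ΣRes = \frac{\pi \left(9 \omega + 2\right) e^{\frac{9 \omega}{2}}}{6}

Both cases combine into a single formula in |ω|:

F(ω) = \frac{\pi \left(2 - 9 \left|{\omega}\right|\right) e^{- \frac{9 \left|{\omega}\right|}{2}}}{6}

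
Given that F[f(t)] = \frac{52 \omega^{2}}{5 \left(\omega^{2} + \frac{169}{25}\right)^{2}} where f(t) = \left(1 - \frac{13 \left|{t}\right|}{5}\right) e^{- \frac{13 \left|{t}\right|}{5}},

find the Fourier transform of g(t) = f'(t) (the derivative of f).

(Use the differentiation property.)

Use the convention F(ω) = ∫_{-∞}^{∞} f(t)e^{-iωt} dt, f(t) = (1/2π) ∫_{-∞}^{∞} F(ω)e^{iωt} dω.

F[g](ω) = \frac{6500 i \omega^{3}}{\left(25 \omega^{2} + 169\right)^{2}}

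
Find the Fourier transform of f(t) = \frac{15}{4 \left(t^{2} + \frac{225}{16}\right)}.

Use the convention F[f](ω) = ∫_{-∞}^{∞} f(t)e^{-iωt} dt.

F(ω) = \pi e^{- \frac{15 \left|{\omega}\right|}{4}}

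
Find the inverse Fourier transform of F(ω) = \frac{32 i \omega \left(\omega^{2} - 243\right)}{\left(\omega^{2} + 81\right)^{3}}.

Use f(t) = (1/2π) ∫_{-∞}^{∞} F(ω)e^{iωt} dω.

f(t) = 8 t e^{- 9 \left|{t}\right|} \left|{t}\right|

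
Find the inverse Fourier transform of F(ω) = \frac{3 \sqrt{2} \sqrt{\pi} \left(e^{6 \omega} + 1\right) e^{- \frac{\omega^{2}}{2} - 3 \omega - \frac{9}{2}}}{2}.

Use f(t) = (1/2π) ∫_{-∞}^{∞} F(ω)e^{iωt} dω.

f(t) = 3 e^{- \frac{t^{2}}{2}} \cos{\left(3 t \right)}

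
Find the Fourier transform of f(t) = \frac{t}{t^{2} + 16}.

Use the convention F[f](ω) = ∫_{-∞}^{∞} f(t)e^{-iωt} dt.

F(ω) = - i \pi e^{- 4 \left|{\omega}\right|} \operatorname{sign}{\left(\omega \right)}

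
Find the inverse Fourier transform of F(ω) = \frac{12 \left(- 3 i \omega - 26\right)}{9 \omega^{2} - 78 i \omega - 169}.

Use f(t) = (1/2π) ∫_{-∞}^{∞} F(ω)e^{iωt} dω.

f(t) = 4 \left(\frac{13 t}{3} + 1\right) e^{- \frac{13 t}{3}} u\left(t\right)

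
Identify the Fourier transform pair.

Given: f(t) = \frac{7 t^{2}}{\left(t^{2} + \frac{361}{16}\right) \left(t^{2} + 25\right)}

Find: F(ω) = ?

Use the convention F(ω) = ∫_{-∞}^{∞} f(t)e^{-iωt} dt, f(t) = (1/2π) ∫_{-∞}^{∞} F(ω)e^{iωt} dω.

F(ω) = \frac{560 \pi e^{- 5 \left|{\omega}\right|}}{39} - \frac{532 \pi e^{- \frac{19 \left|{\omega}\right|}{4}}}{39}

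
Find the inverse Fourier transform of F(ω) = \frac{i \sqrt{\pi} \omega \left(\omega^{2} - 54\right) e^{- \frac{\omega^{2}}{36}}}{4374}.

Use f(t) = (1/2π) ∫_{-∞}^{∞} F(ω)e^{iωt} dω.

f(t) = 4 t^{3} e^{- 9 t^{2}}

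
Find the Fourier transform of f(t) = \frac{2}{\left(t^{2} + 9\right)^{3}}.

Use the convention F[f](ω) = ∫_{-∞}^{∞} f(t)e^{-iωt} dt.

F(ω) = \frac{\pi \left(3 \omega^{2} + 3 \left|{\omega}\right| + 1\right) e^{- 3 \left|{\omega}\right|}}{324}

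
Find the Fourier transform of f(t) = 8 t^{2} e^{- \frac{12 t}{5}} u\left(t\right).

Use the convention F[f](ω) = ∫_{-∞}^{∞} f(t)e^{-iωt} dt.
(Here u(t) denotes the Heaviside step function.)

F(ω) = \frac{2000}{\left(5 i \omega + 12\right)^{3}}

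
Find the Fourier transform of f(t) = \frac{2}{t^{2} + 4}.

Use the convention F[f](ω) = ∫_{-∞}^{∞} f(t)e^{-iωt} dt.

F(ω) = \pi e^{- 2 \left|{\omega}\right|}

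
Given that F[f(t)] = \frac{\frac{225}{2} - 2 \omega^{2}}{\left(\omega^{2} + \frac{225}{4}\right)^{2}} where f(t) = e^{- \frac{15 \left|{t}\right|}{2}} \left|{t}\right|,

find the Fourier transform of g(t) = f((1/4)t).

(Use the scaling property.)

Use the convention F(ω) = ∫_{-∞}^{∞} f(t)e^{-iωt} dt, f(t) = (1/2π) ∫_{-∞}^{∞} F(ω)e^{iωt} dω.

F[g](ω) = \frac{32 \left(225 - 64 \omega^{2}\right)}{\left(64 \omega^{2} + 225\right)^{2}}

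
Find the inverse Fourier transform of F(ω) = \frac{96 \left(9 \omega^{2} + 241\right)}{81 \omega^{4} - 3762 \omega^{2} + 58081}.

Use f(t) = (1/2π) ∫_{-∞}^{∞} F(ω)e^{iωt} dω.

f(t) = 4 e^{- \frac{4 \left|{t}\right|}{3}} \cos{\left(5 \left|{t}\right| \right)}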